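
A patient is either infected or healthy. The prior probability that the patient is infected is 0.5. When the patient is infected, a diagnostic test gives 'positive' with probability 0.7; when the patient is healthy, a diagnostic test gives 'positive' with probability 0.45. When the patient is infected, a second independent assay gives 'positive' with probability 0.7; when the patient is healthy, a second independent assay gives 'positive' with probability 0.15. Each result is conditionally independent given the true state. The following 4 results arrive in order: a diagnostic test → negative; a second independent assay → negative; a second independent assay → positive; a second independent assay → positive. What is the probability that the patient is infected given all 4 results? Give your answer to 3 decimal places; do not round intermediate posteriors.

0.807

Apply Bayes' rule sequentially, carrying P(infected) forward.
After a diagnostic test='negative': P(infected) = 0.3·0.5000 / (0.3·0.5000 + 0.55·0.5000) ≈ 0.3529
After a second independent assay='negative': P(infected) = 0.3·0.3529 / (0.3·0.3529 + 0.85·0.6471) ≈ 0.1614
After a second independent assay='positive': P(infected) = 0.7·0.1614 / (0.7·0.1614 + 0.15·0.8386) ≈ 0.4732
After a second independent assay='positive': P(infected) = 0.7·0.4732 / (0.7·0.4732 + 0.15·0.5268) ≈ 0.8074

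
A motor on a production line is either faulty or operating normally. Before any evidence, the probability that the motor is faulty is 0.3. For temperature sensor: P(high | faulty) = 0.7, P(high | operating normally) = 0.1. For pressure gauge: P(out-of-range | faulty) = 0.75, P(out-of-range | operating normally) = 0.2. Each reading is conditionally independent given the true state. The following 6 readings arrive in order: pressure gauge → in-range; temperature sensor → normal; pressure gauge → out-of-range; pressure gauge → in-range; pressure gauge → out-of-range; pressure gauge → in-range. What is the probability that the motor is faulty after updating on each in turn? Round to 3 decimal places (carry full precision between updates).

0.058

After pressure gauge='in-range': P(faulty) = 0.25·0.3000 / (0.25·0.3000 + 0.8·0.7000) ≈ 0.1181
After temperature sensor='normal': P(faulty) = 0.3·0.1181 / (0.3·0.1181 + 0.9·0.8819) ≈ 0.0427
After pressure gauge='out-of-range': P(faulty) = 0.75·0.0427 / (0.75·0.0427 + 0.2·0.9573) ≈ 0.1434
After pressure gauge='in-range': P(faulty) = 0.25·0.1434 / (0.25·0.1434 + 0.8·0.8566) ≈ 0.0497
After pressure gauge='out-of-range': P(faulty) = 0.75·0.0497 / (0.75·0.0497 + 0.2·0.9503) ≈ 0.1640
After pressure gauge='in-range': P(faulty) = 0.25·0.1640 / (0.25·0.1640 + 0.8·0.8360) ≈ 0.0578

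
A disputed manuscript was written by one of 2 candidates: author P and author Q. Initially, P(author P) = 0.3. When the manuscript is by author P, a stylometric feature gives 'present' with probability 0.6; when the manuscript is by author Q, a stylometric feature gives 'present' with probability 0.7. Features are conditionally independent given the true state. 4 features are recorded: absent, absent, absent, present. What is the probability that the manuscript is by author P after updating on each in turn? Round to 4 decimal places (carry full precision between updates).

0.4655

After 'absent': P(author P) = 0.4·0.3000 / (0.4·0.3000 + 0.3·0.7000) ≈ 0.3636
After 'absent': P(author P) = 0.4·0.3636 / (0.4·0.3636 + 0.3·0.6364) ≈ 0.4324
After 'absent': P(author P) = 0.4·0.4324 / (0.4·0.4324 + 0.3·0.5676) ≈ 0.5039
After 'present': P(author P) = 0.6·0.5039 / (0.6·0.5039 + 0.7·0.4961) ≈ 0.4655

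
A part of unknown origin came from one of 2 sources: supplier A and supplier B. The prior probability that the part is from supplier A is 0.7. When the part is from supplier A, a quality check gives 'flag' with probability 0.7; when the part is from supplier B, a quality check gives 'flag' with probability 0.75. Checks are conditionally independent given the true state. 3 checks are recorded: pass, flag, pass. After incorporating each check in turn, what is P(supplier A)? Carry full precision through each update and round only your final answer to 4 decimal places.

0.7582

After 'pass': P(supplier A) = 0.3·0.7000 / (0.3·0.7000 + 0.25·0.3000) ≈ 0.7368
After 'flag': P(supplier A) = 0.7·0.7368 / (0.7·0.7368 + 0.75·0.2632) ≈ 0.7232
After 'pass': P(supplier A) = 0.3·0.7232 / (0.3·0.7232 + 0.25·0.2768) ≈ 0.7582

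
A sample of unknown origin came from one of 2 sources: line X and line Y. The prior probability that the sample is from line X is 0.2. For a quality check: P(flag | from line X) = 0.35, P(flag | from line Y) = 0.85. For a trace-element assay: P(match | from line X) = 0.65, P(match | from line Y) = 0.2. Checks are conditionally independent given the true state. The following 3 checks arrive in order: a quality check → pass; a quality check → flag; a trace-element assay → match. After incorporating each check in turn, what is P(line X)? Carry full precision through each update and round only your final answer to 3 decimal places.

0.592

After a quality check='pass': P(line X) = 0.65·0.2000 / (0.65·0.2000 + 0.15·0.8000) ≈ 0.5200
After a quality check='flag': P(line X) = 0.35·0.5200 / (0.35·0.5200 + 0.85·0.4800) ≈ 0.3085
After a trace-element assay='match': P(line X) = 0.65·0.3085 / (0.65·0.3085 + 0.2·0.6915) ≈ 0.5918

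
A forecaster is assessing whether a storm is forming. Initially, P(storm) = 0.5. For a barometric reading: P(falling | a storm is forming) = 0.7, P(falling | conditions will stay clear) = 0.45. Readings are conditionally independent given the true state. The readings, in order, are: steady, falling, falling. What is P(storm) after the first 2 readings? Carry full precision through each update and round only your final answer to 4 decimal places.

Apply Bayes' rule sequentially, carrying P(storm) forward.
After 'steady': P(storm) = 0.3·0.5000 / (0.3·0.5000 + 0.55·0.5000) ≈ 0.3529
After 'falling': P(storm) = 0.7·0.3529 / (0.7·0.3529 + 0.45·0.6471) ≈ 0.4590

0.4590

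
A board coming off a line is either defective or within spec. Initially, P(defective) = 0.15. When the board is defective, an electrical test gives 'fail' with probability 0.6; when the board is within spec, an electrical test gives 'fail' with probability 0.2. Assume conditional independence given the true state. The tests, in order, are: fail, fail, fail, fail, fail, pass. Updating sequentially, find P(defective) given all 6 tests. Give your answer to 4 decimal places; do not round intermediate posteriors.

After 'fail': P(defective) = 0.6·0.1500 / (0.6·0.1500 + 0.2·0.8500) ≈ 0.3462
After 'fail': P(defective) = 0.6·0.3462 / (0.6·0.3462 + 0.2·0.6538) ≈ 0.6136
After 'fail': P(defective) = 0.6·0.6136 / (0.6·0.6136 + 0.2·0.3864) ≈ 0.8265
After 'fail': P(defective) = 0.6·0.8265 / (0.6·0.8265 + 0.2·0.1735) ≈ 0.9346
After 'fail': P(defective) = 0.6·0.9346 / (0.6·0.9346 + 0.2·0.0654) ≈ 0.9772
After 'pass': P(defective) = 0.4·0.9772 / (0.4·0.9772 + 0.8·0.0228) ≈ 0.9554

0.9554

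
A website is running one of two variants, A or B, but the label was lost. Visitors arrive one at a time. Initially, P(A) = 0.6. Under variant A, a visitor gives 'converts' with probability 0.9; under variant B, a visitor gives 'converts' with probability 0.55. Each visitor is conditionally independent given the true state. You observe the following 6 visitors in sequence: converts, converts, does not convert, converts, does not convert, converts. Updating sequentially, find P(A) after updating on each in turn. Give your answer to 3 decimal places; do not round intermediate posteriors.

After 'converts': P(A) = 0.9·0.6000 / (0.9·0.6000 + 0.55·0.4000) ≈ 0.7105
After 'converts': P(A) = 0.9·0.7105 / (0.9·0.7105 + 0.55·0.2895) ≈ 0.8007
After 'does not convert': P(A) = 0.1·0.8007 / (0.1·0.8007 + 0.45·0.1993) ≈ 0.4716
After 'converts': P(A) = 0.9·0.4716 / (0.9·0.4716 + 0.55·0.5284) ≈ 0.5936
After 'does not convert': P(A) = 0.1·0.5936 / (0.1·0.5936 + 0.45·0.4064) ≈ 0.2450
After 'converts': P(A) = 0.9·0.2450 / (0.9·0.2450 + 0.55·0.7550) ≈ 0.3469

0.347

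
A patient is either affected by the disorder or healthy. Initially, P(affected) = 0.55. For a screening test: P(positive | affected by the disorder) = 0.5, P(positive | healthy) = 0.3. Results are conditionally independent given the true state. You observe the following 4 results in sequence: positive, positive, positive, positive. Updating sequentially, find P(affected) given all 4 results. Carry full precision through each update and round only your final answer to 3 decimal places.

0.904

After 'positive': P(affected) = 0.5·0.5500 / (0.5·0.5500 + 0.3·0.4500) ≈ 0.6707
After 'positive': P(affected) = 0.5·0.6707 / (0.5·0.6707 + 0.3·0.3293) ≈ 0.7725
After 'positive': P(affected) = 0.5·0.7725 / (0.5·0.7725 + 0.3·0.2275) ≈ 0.8498
After 'positive': P(affected) = 0.5·0.8498 / (0.5·0.8498 + 0.3·0.1502) ≈ 0.9041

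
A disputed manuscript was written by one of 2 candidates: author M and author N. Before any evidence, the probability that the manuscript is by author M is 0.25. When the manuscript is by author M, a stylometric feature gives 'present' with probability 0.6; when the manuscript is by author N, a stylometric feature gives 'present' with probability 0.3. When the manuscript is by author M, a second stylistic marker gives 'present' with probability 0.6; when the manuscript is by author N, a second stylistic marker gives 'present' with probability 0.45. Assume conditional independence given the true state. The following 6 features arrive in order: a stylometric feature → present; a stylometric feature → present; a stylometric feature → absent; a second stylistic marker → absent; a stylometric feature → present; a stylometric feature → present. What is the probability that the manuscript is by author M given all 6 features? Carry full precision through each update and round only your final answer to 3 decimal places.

0.689

After a stylometric feature='present': P(author M) = 0.6·0.2500 / (0.6·0.2500 + 0.3·0.7500) ≈ 0.4000
After a stylometric feature='present': P(author M) = 0.6·0.4000 / (0.6·0.4000 + 0.3·0.6000) ≈ 0.5714
After a stylometric feature='absent': P(author M) = 0.4·0.5714 / (0.4·0.5714 + 0.7·0.4286) ≈ 0.4324
After a second stylistic marker='absent': P(author M) = 0.4·0.4324 / (0.4·0.4324 + 0.55·0.5676) ≈ 0.3565
After a stylometric feature='present': P(author M) = 0.6·0.3565 / (0.6·0.3565 + 0.3·0.6435) ≈ 0.5257
After a stylometric feature='present': P(author M) = 0.6·0.5257 / (0.6·0.5257 + 0.3·0.4743) ≈ 0.6891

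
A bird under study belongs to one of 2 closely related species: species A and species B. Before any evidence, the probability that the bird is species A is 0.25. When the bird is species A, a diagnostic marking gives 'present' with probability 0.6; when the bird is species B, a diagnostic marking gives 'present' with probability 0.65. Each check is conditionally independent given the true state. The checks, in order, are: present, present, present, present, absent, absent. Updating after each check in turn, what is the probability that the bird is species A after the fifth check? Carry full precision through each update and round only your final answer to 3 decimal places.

Apply Bayes' rule sequentially, carrying P(species A) forward.
After 'present': P(species A) = 0.6·0.2500 / (0.6·0.2500 + 0.65·0.7500) ≈ 0.2353
After 'present': P(species A) = 0.6·0.2353 / (0.6·0.2353 + 0.65·0.7647) ≈ 0.2212
After 'present': P(species A) = 0.6·0.2212 / (0.6·0.2212 + 0.65·0.7788) ≈ 0.2077
After 'present': P(species A) = 0.6·0.2077 / (0.6·0.2077 + 0.65·0.7923) ≈ 0.1949
After 'absent': P(species A) = 0.4·0.1949 / (0.4·0.1949 + 0.35·0.8051) ≈ 0.2167

0.217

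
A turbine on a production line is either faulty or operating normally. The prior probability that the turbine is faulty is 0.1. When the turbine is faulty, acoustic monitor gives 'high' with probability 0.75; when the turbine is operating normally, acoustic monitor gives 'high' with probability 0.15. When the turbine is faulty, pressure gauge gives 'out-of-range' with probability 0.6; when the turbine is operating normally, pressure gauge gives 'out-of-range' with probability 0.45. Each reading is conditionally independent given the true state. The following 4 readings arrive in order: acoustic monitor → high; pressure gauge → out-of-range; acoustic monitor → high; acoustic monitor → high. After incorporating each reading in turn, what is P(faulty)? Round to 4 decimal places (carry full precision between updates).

After acoustic monitor='high': P(faulty) = 0.75·0.1000 / (0.75·0.1000 + 0.15·0.9000) ≈ 0.3571
After pressure gauge='out-of-range': P(faulty) = 0.6·0.3571 / (0.6·0.3571 + 0.45·0.6429) ≈ 0.4255
After acoustic monitor='high': P(faulty) = 0.75·0.4255 / (0.75·0.4255 + 0.15·0.5745) ≈ 0.7874
After acoustic monitor='high': P(faulty) = 0.75·0.7874 / (0.75·0.7874 + 0.15·0.2126) ≈ 0.9488

0.9488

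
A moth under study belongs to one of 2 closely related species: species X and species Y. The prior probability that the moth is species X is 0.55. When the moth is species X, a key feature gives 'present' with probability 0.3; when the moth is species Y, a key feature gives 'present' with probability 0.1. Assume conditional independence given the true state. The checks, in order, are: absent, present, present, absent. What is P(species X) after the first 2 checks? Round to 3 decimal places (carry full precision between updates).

After 'absent': P(species X) = 0.7·0.5500 / (0.7·0.5500 + 0.9·0.4500) ≈ 0.4873
After 'present': P(species X) = 0.3·0.4873 / (0.3·0.4873 + 0.1·0.5127) ≈ 0.7404

0.740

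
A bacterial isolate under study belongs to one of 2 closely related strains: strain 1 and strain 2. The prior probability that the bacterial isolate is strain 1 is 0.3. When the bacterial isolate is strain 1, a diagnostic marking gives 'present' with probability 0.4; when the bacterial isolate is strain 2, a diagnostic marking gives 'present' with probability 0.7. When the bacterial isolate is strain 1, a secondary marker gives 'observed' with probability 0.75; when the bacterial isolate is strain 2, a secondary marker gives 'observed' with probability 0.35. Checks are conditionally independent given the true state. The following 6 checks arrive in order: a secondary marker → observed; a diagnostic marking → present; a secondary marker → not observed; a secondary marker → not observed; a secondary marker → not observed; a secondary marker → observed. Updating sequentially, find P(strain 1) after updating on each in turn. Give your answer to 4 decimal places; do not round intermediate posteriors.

0.0601

After a secondary marker='observed': P(strain 1) = 0.75·0.3000 / (0.75·0.3000 + 0.35·0.7000) ≈ 0.4787
After a diagnostic marking='present': P(strain 1) = 0.4·0.4787 / (0.4·0.4787 + 0.7·0.5213) ≈ 0.3442
After a secondary marker='not observed': P(strain 1) = 0.25·0.3442 / (0.25·0.3442 + 0.65·0.6558) ≈ 0.1679
After a secondary marker='not observed': P(strain 1) = 0.25·0.1679 / (0.25·0.1679 + 0.65·0.8321) ≈ 0.0720
After a secondary marker='not observed': P(strain 1) = 0.25·0.0720 / (0.25·0.0720 + 0.65·0.9280) ≈ 0.0290
After a secondary marker='observed': P(strain 1) = 0.75·0.0290 / (0.75·0.0290 + 0.35·0.9710) ≈ 0.0601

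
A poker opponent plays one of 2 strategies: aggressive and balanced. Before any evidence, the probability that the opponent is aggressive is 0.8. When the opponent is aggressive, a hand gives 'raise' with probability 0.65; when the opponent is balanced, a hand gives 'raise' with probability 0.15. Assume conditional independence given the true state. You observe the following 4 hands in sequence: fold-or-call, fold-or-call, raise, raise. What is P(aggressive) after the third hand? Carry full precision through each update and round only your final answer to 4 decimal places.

Apply Bayes' rule sequentially, carrying P(aggressive) forward.
After 'fold-or-call': P(aggressive) = 0.35·0.8000 / (0.35·0.8000 + 0.85·0.2000) ≈ 0.6222
After 'fold-or-call': P(aggressive) = 0.35·0.6222 / (0.35·0.6222 + 0.85·0.3778) ≈ 0.4041
After 'raise': P(aggressive) = 0.65·0.4041 / (0.65·0.4041 + 0.15·0.5959) ≈ 0.7461

0.7461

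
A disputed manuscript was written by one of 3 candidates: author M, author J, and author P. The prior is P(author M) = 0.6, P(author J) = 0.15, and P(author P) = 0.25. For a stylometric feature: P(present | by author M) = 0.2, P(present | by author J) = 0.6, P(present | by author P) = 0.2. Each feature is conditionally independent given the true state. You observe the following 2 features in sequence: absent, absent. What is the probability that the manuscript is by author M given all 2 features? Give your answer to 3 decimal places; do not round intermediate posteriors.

After 'absent': normaliser = 0.8·0.6000 + 0.4·0.1500 + 0.8·0.2500; P(author M) ≈ 0.6486, P(author J) ≈ 0.0811, P(author P) ≈ 0.2703
After 'absent': normaliser = 0.8·0.6486 + 0.4·0.0811 + 0.8·0.2703; P(author M) ≈ 0.6761, P(author J) ≈ 0.0423, P(author P) ≈ 0.2817

0.676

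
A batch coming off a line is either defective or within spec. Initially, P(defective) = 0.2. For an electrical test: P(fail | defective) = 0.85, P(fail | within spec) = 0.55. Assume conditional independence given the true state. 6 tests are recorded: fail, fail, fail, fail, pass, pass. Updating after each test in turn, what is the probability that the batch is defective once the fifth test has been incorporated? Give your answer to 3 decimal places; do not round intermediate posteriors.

0.322

Each posterior becomes the prior for the next update.
After 'fail': P(defective) = 0.85·0.2000 / (0.85·0.2000 + 0.55·0.8000) ≈ 0.2787
After 'fail': P(defective) = 0.85·0.2787 / (0.85·0.2787 + 0.55·0.7213) ≈ 0.3739
After 'fail': P(defective) = 0.85·0.3739 / (0.85·0.3739 + 0.55·0.6261) ≈ 0.4799
After 'fail': P(defective) = 0.85·0.4799 / (0.85·0.4799 + 0.55·0.5201) ≈ 0.5878
After 'pass': P(defective) = 0.15·0.5878 / (0.15·0.5878 + 0.45·0.4122) ≈ 0.3222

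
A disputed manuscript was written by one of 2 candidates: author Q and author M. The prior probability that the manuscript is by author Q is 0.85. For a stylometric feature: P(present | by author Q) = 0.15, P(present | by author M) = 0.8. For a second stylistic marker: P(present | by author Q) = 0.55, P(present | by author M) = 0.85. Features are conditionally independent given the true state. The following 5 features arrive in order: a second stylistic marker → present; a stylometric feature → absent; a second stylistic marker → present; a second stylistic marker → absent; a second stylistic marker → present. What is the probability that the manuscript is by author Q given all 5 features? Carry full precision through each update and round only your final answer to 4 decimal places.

0.9514

Each posterior becomes the prior for the next update.
After a second stylistic marker='present': P(author Q) = 0.55·0.8500 / (0.55·0.8500 + 0.85·0.1500) ≈ 0.7857
After a stylometric feature='absent': P(author Q) = 0.85·0.7857 / (0.85·0.7857 + 0.2·0.2143) ≈ 0.9397
After a second stylistic marker='present': P(author Q) = 0.55·0.9397 / (0.55·0.9397 + 0.85·0.0603) ≈ 0.9098
After a second stylistic marker='absent': P(author Q) = 0.45·0.9098 / (0.45·0.9098 + 0.15·0.0902) ≈ 0.9680
After a second stylistic marker='present': P(author Q) = 0.55·0.9680 / (0.55·0.9680 + 0.85·0.0320) ≈ 0.9514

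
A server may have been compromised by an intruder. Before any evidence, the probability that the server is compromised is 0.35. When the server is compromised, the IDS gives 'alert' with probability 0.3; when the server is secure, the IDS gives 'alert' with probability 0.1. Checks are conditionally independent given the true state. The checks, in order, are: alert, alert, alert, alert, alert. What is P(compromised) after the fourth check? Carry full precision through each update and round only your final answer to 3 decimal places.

0.978

After 'alert': P(compromised) = 0.3·0.3500 / (0.3·0.3500 + 0.1·0.6500) ≈ 0.6176
After 'alert': P(compromised) = 0.3·0.6176 / (0.3·0.6176 + 0.1·0.3824) ≈ 0.8289
After 'alert': P(compromised) = 0.3·0.8289 / (0.3·0.8289 + 0.1·0.1711) ≈ 0.9356
After 'alert': P(compromised) = 0.3·0.9356 / (0.3·0.9356 + 0.1·0.0644) ≈ 0.9776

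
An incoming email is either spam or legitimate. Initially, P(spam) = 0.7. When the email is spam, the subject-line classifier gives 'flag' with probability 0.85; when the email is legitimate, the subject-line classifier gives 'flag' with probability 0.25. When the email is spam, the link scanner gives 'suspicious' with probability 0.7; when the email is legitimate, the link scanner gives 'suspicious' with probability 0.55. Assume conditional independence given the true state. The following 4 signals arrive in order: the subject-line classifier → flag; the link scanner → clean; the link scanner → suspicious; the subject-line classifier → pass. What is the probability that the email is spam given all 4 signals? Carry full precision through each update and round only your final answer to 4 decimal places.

After the subject-line classifier='flag': P(spam) = 0.85·0.7000 / (0.85·0.7000 + 0.25·0.3000) ≈ 0.8881
After the link scanner='clean': P(spam) = 0.3·0.8881 / (0.3·0.8881 + 0.45·0.1119) ≈ 0.8410
After the link scanner='suspicious': P(spam) = 0.7·0.8410 / (0.7·0.8410 + 0.55·0.1590) ≈ 0.8707
After the subject-line classifier='pass': P(spam) = 0.15·0.8707 / (0.15·0.8707 + 0.75·0.1293) ≈ 0.5738

0.5738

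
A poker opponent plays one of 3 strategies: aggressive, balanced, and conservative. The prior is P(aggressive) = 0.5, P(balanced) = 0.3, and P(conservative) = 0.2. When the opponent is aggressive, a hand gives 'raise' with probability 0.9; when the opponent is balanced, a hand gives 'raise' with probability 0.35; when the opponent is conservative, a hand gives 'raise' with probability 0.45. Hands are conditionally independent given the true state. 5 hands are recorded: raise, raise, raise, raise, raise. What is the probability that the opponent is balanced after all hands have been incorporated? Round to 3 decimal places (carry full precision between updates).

After 'raise': normaliser = 0.9·0.5000 + 0.35·0.3000 + 0.45·0.2000; P(aggressive) ≈ 0.6977, P(balanced) ≈ 0.1628, P(conservative) ≈ 0.1395
After 'raise': normaliser = 0.9·0.6977 + 0.35·0.1628 + 0.45·0.1395; P(aggressive) ≈ 0.8398, P(balanced) ≈ 0.0762, P(conservative) ≈ 0.0840
After 'raise': normaliser = 0.9·0.8398 + 0.35·0.0762 + 0.45·0.0840; P(aggressive) ≈ 0.9214, P(balanced) ≈ 0.0325, P(conservative) ≈ 0.0461
After 'raise': normaliser = 0.9·0.9214 + 0.35·0.0325 + 0.45·0.0461; P(aggressive) ≈ 0.9627, P(balanced) ≈ 0.0132, P(conservative) ≈ 0.0241
After 'raise': normaliser = 0.9·0.9627 + 0.35·0.0132 + 0.45·0.0241; P(aggressive) ≈ 0.9825, P(balanced) ≈ 0.0052, P(conservative) ≈ 0.0123

0.005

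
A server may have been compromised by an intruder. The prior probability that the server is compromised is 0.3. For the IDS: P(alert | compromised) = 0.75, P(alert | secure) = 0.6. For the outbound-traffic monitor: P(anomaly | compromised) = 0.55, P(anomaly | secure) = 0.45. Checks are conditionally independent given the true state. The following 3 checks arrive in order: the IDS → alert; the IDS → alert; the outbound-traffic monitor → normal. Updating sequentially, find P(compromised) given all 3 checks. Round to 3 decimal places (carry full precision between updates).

After the IDS='alert': P(compromised) = 0.75·0.3000 / (0.75·0.3000 + 0.6·0.7000) ≈ 0.3488
After the IDS='alert': P(compromised) = 0.75·0.3488 / (0.75·0.3488 + 0.6·0.6512) ≈ 0.4011
After the outbound-traffic monitor='normal': P(compromised) = 0.45·0.4011 / (0.45·0.4011 + 0.55·0.5989) ≈ 0.3540

0.354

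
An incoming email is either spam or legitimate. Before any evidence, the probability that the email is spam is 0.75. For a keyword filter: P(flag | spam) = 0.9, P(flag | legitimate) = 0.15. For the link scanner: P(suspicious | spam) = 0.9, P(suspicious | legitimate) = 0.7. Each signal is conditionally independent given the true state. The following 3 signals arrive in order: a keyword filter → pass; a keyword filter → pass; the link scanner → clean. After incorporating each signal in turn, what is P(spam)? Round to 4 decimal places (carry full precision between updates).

Each posterior becomes the prior for the next update.
After a keyword filter='pass': P(spam) = 0.1·0.7500 / (0.1·0.7500 + 0.85·0.2500) ≈ 0.2609
After a keyword filter='pass': P(spam) = 0.1·0.2609 / (0.1·0.2609 + 0.85·0.7391) ≈ 0.0399
After the link scanner='clean': P(spam) = 0.1·0.0399 / (0.1·0.0399 + 0.3·0.9601) ≈ 0.0137

0.0137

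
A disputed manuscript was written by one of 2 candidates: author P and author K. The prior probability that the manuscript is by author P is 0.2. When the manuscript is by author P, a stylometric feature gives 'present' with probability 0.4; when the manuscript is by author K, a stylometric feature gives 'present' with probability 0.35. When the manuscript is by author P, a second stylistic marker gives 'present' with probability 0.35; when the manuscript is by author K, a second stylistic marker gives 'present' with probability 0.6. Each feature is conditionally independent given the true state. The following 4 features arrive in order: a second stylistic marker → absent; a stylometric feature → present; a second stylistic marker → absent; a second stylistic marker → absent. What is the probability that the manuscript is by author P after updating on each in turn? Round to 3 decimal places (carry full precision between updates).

0.551

After a second stylistic marker='absent': P(author P) = 0.65·0.2000 / (0.65·0.2000 + 0.4·0.8000) ≈ 0.2889
After a stylometric feature='present': P(author P) = 0.4·0.2889 / (0.4·0.2889 + 0.35·0.7111) ≈ 0.3171
After a second stylistic marker='absent': P(author P) = 0.65·0.3171 / (0.65·0.3171 + 0.4·0.6829) ≈ 0.4300
After a second stylistic marker='absent': P(author P) = 0.65·0.4300 / (0.65·0.4300 + 0.4·0.5700) ≈ 0.5508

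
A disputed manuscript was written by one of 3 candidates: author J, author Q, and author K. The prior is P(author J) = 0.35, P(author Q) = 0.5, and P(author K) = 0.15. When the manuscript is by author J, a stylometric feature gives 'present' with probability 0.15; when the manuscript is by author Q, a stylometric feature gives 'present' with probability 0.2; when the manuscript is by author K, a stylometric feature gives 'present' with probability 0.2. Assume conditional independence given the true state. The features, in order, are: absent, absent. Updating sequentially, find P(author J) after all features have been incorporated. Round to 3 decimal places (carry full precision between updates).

After 'absent': normaliser = 0.85·0.3500 + 0.8·0.5000 + 0.8·0.1500; P(author J) ≈ 0.3639, P(author Q) ≈ 0.4893, P(author K) ≈ 0.1468
After 'absent': normaliser = 0.85·0.3639 + 0.8·0.4893 + 0.8·0.1468; P(author J) ≈ 0.3781, P(author Q) ≈ 0.4784, P(author K) ≈ 0.1435

0.378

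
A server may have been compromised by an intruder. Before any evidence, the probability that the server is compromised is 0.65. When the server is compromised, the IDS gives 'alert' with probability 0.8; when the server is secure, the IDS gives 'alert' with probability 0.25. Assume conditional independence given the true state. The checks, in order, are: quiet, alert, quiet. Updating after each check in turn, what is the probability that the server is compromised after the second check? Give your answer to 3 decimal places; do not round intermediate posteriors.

0.613

Each posterior becomes the prior for the next update.
After 'quiet': P(compromised) = 0.2·0.6500 / (0.2·0.6500 + 0.75·0.3500) ≈ 0.3312
After 'alert': P(compromised) = 0.8·0.3312 / (0.8·0.3312 + 0.25·0.6688) ≈ 0.6131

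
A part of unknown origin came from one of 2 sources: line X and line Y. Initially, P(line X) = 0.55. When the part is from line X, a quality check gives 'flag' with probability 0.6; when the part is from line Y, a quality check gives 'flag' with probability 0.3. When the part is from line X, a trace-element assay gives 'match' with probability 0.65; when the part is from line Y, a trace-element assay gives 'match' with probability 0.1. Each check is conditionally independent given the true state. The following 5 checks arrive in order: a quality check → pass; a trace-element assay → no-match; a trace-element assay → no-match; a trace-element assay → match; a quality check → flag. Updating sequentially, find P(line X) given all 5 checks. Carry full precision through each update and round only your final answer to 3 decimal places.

0.579

After a quality check='pass': P(line X) = 0.4·0.5500 / (0.4·0.5500 + 0.7·0.4500) ≈ 0.4112
After a trace-element assay='no-match': P(line X) = 0.35·0.4112 / (0.35·0.4112 + 0.9·0.5888) ≈ 0.2136
After a trace-element assay='no-match': P(line X) = 0.35·0.2136 / (0.35·0.2136 + 0.9·0.7864) ≈ 0.0955
After a trace-element assay='match': P(line X) = 0.65·0.0955 / (0.65·0.0955 + 0.1·0.9045) ≈ 0.4071
After a quality check='flag': P(line X) = 0.6·0.4071 / (0.6·0.4071 + 0.3·0.5929) ≈ 0.5786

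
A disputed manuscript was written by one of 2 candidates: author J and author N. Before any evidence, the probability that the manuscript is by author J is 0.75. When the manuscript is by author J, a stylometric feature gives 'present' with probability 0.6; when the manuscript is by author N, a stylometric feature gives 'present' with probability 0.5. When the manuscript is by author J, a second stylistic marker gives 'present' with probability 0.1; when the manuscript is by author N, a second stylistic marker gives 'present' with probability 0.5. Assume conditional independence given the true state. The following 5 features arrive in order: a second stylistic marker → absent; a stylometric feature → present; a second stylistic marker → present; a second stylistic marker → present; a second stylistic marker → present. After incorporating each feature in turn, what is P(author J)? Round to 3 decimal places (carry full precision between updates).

0.049

After a second stylistic marker='absent': P(author J) = 0.9·0.7500 / (0.9·0.7500 + 0.5·0.2500) ≈ 0.8438
After a stylometric feature='present': P(author J) = 0.6·0.8438 / (0.6·0.8438 + 0.5·0.1562) ≈ 0.8663
After a second stylistic marker='present': P(author J) = 0.1·0.8663 / (0.1·0.8663 + 0.5·0.1337) ≈ 0.5645
After a second stylistic marker='present': P(author J) = 0.1·0.5645 / (0.1·0.5645 + 0.5·0.4355) ≈ 0.2058
After a second stylistic marker='present': P(author J) = 0.1·0.2058 / (0.1·0.2058 + 0.5·0.7942) ≈ 0.0493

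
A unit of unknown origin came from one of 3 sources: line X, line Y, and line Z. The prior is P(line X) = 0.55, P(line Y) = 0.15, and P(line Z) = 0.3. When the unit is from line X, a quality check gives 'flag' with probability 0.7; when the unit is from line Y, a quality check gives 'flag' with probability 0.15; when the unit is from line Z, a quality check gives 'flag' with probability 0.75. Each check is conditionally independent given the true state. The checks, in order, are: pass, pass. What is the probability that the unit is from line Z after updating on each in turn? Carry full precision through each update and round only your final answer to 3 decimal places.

0.106

After 'pass': normaliser = 0.3·0.5500 + 0.85·0.1500 + 0.25·0.3000; P(line X) ≈ 0.4490, P(line Y) ≈ 0.3469, P(line Z) ≈ 0.2041
After 'pass': normaliser = 0.3·0.4490 + 0.85·0.3469 + 0.25·0.2041; P(line X) ≈ 0.2803, P(line Y) ≈ 0.6136, P(line Z) ≈ 0.1062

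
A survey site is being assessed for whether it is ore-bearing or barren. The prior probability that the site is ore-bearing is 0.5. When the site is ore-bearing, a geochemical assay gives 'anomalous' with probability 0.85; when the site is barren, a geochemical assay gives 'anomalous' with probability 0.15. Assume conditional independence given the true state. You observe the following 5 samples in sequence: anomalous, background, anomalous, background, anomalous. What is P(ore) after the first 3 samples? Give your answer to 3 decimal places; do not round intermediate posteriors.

0.850

After 'anomalous': P(ore) = 0.85·0.5000 / (0.85·0.5000 + 0.15·0.5000) ≈ 0.8500
After 'background': P(ore) = 0.15·0.8500 / (0.15·0.8500 + 0.85·0.1500) ≈ 0.5000
After 'anomalous': P(ore) = 0.85·0.5000 / (0.85·0.5000 + 0.15·0.5000) ≈ 0.8500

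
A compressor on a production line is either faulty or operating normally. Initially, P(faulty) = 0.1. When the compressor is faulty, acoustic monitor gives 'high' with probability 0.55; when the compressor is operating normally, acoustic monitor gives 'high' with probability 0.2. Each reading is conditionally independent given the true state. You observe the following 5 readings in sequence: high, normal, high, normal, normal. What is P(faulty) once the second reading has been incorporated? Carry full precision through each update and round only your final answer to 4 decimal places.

0.1467

After 'high': P(faulty) = 0.55·0.1000 / (0.55·0.1000 + 0.2·0.9000) ≈ 0.2340
After 'normal': P(faulty) = 0.45·0.2340 / (0.45·0.2340 + 0.8·0.7660) ≈ 0.1467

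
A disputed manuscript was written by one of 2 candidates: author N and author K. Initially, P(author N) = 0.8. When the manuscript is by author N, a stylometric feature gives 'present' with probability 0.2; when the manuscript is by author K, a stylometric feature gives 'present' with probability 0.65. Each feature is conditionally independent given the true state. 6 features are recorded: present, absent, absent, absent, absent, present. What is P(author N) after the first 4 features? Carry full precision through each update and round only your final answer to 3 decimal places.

Apply Bayes' rule sequentially, carrying P(author N) forward.
After 'present': P(author N) = 0.2·0.8000 / (0.2·0.8000 + 0.65·0.2000) ≈ 0.5517
After 'absent': P(author N) = 0.8·0.5517 / (0.8·0.5517 + 0.35·0.4483) ≈ 0.7378
After 'absent': P(author N) = 0.8·0.7378 / (0.8·0.7378 + 0.35·0.2622) ≈ 0.8654
After 'absent': P(author N) = 0.8·0.8654 / (0.8·0.8654 + 0.35·0.1346) ≈ 0.9363

0.936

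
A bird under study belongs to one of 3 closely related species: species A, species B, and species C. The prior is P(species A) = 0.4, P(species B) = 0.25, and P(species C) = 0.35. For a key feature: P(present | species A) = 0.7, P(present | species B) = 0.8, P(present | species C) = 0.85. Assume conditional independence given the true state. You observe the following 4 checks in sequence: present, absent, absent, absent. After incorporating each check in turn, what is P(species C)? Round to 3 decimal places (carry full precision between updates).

0.099

After 'present': normaliser = 0.7·0.4000 + 0.8·0.2500 + 0.85·0.3500; P(species A) ≈ 0.3601, P(species B) ≈ 0.2572, P(species C) ≈ 0.3826
After 'absent': normaliser = 0.3·0.3601 + 0.2·0.2572 + 0.15·0.3826; P(species A) ≈ 0.4981, P(species B) ≈ 0.2372, P(species C) ≈ 0.2646
After 'absent': normaliser = 0.3·0.4981 + 0.2·0.2372 + 0.15·0.2646; P(species A) ≈ 0.6317, P(species B) ≈ 0.2005, P(species C) ≈ 0.1678
After 'absent': normaliser = 0.3·0.6317 + 0.2·0.2005 + 0.15·0.1678; P(species A) ≈ 0.7438, P(species B) ≈ 0.1574, P(species C) ≈ 0.0988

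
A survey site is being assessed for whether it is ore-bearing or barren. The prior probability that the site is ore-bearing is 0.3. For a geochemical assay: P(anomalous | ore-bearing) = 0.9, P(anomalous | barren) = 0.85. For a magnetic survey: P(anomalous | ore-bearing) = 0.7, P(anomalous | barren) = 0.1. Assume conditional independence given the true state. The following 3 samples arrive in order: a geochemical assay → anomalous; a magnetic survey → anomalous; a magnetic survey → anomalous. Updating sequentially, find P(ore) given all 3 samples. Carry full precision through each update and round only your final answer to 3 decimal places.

After a geochemical assay='anomalous': P(ore) = 0.9·0.3000 / (0.9·0.3000 + 0.85·0.7000) ≈ 0.3121
After a magnetic survey='anomalous': P(ore) = 0.7·0.3121 / (0.7·0.3121 + 0.1·0.6879) ≈ 0.7606
After a magnetic survey='anomalous': P(ore) = 0.7·0.7606 / (0.7·0.7606 + 0.1·0.2394) ≈ 0.9570

0.957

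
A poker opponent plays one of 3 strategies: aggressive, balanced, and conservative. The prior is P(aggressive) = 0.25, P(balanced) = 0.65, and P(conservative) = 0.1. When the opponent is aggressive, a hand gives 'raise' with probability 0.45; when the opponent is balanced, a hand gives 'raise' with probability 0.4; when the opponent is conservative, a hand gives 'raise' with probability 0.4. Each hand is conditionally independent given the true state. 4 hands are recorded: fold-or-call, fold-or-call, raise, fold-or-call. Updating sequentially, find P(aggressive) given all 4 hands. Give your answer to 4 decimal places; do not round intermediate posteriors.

0.2241

After 'fold-or-call': normaliser = 0.55·0.2500 + 0.6·0.6500 + 0.6·0.1000; P(aggressive) ≈ 0.2340, P(balanced) ≈ 0.6638, P(conservative) ≈ 0.1021
After 'fold-or-call': normaliser = 0.55·0.2340 + 0.6·0.6638 + 0.6·0.1021; P(aggressive) ≈ 0.2188, P(balanced) ≈ 0.6770, P(conservative) ≈ 0.1042
After 'raise': normaliser = 0.45·0.2188 + 0.4·0.6770 + 0.4·0.1042; P(aggressive) ≈ 0.2396, P(balanced) ≈ 0.6590, P(conservative) ≈ 0.1014
After 'fold-or-call': normaliser = 0.55·0.2396 + 0.6·0.6590 + 0.6·0.1014; P(aggressive) ≈ 0.2241, P(balanced) ≈ 0.6724, P(conservative) ≈ 0.1035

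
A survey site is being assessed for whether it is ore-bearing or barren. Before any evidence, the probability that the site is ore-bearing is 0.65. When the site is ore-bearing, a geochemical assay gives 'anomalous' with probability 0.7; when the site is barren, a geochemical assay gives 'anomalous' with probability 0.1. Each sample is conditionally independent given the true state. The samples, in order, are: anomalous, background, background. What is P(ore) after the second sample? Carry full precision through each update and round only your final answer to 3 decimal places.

Each posterior becomes the prior for the next update.
After 'anomalous': P(ore) = 0.7·0.6500 / (0.7·0.6500 + 0.1·0.3500) ≈ 0.9286
After 'background': P(ore) = 0.3·0.9286 / (0.3·0.9286 + 0.9·0.0714) ≈ 0.8125

0.813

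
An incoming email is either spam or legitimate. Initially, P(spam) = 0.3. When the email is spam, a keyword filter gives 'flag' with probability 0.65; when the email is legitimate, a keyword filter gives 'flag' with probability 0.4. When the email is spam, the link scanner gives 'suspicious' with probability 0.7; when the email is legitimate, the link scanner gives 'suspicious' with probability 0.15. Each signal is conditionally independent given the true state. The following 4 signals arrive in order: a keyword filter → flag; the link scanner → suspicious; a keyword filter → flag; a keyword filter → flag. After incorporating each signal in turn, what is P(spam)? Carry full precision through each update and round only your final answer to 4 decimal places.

After a keyword filter='flag': P(spam) = 0.65·0.3000 / (0.65·0.3000 + 0.4·0.7000) ≈ 0.4105
After the link scanner='suspicious': P(spam) = 0.7·0.4105 / (0.7·0.4105 + 0.15·0.5895) ≈ 0.7647
After a keyword filter='flag': P(spam) = 0.65·0.7647 / (0.65·0.7647 + 0.4·0.2353) ≈ 0.8408
After a keyword filter='flag': P(spam) = 0.65·0.8408 / (0.65·0.8408 + 0.4·0.1592) ≈ 0.8956

0.8956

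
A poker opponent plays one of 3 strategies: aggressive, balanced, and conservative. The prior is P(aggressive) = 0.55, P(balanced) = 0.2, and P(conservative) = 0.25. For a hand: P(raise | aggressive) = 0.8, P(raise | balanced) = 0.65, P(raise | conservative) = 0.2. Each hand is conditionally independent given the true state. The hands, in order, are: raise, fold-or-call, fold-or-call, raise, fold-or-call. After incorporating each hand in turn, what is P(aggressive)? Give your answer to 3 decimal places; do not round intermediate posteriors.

Each posterior becomes the prior for the next update.
After 'raise': normaliser = 0.8·0.5500 + 0.65·0.2000 + 0.2·0.2500; P(aggressive) ≈ 0.7097, P(balanced) ≈ 0.2097, P(conservative) ≈ 0.0806
After 'fold-or-call': normaliser = 0.2·0.7097 + 0.35·0.2097 + 0.8·0.0806; P(aggressive) ≈ 0.5072, P(balanced) ≈ 0.2622, P(conservative) ≈ 0.2305
After 'fold-or-call': normaliser = 0.2·0.5072 + 0.35·0.2622 + 0.8·0.2305; P(aggressive) ≈ 0.2686, P(balanced) ≈ 0.2430, P(conservative) ≈ 0.4884
After 'raise': normaliser = 0.8·0.2686 + 0.65·0.2430 + 0.2·0.4884; P(aggressive) ≈ 0.4567, P(balanced) ≈ 0.3357, P(conservative) ≈ 0.2076
After 'fold-or-call': normaliser = 0.2·0.4567 + 0.35·0.3357 + 0.8·0.2076; P(aggressive) ≈ 0.2436, P(balanced) ≈ 0.3134, P(conservative) ≈ 0.4429

0.244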